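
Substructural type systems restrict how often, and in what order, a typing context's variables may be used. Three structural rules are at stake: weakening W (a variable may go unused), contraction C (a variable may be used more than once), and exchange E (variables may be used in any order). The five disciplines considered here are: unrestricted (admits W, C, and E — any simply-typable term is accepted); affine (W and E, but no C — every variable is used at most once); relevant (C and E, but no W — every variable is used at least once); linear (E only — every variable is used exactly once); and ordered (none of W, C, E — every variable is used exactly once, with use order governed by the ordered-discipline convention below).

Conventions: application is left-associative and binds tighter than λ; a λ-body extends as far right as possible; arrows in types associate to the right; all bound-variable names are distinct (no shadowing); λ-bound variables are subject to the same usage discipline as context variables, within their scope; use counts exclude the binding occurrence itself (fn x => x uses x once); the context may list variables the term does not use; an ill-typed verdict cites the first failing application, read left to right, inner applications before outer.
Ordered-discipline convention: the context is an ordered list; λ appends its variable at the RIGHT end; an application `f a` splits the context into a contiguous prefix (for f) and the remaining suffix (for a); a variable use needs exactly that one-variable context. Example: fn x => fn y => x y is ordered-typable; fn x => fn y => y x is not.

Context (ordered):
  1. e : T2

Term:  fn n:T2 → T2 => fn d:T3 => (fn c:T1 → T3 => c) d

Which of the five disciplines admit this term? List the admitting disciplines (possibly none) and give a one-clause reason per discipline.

accepted by: none
counts: e ×0; n (λ-bound) ×0; d (λ-bound) ×1; c (λ-bound) ×1
uses in reading order: c, d
typing: ill-typed: an argument T3 mismatches the expected T1 → T3
ordered: ✗, not simply typable
linear: ✗, fails simple typing
affine: ✗, a type mismatch blocks all five
relevant: ✗, the type mismatch rejects it
unrestricted: ✗, not simply typable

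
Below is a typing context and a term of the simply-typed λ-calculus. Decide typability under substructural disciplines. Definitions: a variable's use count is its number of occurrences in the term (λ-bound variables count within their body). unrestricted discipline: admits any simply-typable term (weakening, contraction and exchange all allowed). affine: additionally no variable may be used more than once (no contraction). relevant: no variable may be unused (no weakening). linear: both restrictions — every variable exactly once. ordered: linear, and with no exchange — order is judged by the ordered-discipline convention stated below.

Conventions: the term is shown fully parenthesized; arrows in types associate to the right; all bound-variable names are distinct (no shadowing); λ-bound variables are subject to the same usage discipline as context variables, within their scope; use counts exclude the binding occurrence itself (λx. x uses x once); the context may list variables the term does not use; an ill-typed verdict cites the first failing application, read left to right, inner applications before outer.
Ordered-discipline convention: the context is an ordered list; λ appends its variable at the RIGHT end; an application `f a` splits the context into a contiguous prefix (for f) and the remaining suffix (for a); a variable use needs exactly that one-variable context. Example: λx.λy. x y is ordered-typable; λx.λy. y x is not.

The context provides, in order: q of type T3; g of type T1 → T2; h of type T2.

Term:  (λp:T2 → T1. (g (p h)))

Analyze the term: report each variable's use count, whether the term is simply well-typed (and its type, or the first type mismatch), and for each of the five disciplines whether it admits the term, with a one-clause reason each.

counts: q: 0×, g: 1×, h: 1×, p [bound]: 1×
uses in reading order: g, p, h
typing: well-typed — term : (T2 → T1) → T2
ordered: ✗, q left unused
linear: ✗, q left unused
affine: ✓, none of q, g, h, p used more than once
relevant: ✗, q left unused
unrestricted: ✓, typability at (T2 → T1) → T2 is all that's needed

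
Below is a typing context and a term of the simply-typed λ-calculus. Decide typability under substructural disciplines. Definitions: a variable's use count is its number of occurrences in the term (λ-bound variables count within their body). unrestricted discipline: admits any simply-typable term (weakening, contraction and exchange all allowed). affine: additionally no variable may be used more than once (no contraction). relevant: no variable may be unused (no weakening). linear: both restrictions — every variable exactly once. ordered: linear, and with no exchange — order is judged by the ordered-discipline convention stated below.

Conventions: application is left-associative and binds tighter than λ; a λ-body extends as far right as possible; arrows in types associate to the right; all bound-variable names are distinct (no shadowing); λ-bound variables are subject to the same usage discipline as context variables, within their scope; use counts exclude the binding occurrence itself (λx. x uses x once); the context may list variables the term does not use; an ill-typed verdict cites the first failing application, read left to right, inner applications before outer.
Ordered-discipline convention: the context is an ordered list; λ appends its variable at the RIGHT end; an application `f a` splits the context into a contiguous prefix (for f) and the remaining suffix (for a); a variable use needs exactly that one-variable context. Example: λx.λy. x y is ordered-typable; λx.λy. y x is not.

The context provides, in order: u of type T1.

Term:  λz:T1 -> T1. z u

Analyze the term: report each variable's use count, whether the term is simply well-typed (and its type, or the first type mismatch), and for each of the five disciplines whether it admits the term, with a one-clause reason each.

variable uses: u: 1, z (λ-bound): 1
left-to-right use order: z, u
typing: well-typed — term : (T1 -> T1) -> T1
ordered: ✗, no contiguous prefix/suffix split fits z, u
linear: ✓, u, z: one use apiece
affine: ✓, at most one use each (u, z)
relevant: ✓, none of u, z goes unused
unrestricted: ✓, simply typable at (T1 -> T1) -> T1; W, C, E all held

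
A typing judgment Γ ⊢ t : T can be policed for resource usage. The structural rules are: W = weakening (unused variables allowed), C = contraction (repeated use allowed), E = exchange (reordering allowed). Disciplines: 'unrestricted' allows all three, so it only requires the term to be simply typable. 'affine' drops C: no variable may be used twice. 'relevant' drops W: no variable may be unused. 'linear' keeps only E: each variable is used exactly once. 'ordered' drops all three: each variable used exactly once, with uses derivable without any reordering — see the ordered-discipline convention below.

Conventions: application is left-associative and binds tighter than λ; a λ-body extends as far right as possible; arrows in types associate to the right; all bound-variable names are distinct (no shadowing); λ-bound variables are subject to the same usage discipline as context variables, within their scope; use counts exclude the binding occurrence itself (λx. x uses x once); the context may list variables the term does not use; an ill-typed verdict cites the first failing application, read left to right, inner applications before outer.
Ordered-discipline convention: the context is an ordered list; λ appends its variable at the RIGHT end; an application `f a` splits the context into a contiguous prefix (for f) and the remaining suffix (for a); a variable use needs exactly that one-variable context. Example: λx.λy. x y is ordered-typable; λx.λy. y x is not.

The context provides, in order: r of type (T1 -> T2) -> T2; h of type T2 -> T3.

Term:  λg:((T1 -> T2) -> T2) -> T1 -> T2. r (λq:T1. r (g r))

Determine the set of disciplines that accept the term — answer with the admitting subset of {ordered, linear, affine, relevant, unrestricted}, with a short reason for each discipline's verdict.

admitted by: unrestricted
use counts: r: 3; h: 0; g [bound]: 1; q [bound]: 0
left-to-right use order: r, r, g, r
typing: ✓ — (((T1 -> T2) -> T2) -> T1 -> T2) -> T2
ordered: ✗ — needs contraction — r ×3; h, q never used (weakening)
linear: ✗ — needs contraction — r ×3; h, q never used (weakening)
affine: ✗ — needs contraction — r ×3
relevant: ✗ — h, q never used (weakening)
unrestricted: ✓ — type-checks ((((T1 -> T2) -> T2) -> T1 -> T2) -> T2) and nothing is barred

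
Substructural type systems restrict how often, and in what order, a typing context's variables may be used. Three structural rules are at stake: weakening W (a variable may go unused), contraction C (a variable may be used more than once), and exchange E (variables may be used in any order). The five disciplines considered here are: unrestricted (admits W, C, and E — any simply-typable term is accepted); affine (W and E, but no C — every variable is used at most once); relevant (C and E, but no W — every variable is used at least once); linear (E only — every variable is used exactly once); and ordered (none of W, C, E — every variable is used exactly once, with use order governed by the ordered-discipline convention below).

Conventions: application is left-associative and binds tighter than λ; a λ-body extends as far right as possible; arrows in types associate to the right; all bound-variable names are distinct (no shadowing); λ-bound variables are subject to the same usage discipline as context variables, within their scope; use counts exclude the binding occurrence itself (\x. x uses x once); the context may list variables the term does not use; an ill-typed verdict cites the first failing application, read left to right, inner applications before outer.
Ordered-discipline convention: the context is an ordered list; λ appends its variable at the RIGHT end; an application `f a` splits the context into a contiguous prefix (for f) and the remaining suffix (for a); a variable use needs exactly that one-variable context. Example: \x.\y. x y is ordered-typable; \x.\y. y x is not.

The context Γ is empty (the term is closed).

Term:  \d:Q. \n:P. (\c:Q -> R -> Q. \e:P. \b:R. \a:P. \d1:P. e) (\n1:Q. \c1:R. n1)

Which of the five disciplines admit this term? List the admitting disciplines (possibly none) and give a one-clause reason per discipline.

admitted by: affine, unrestricted
use counts: d (λ-bound)=0, n (λ-bound)=0, c (λ-bound)=0, e (λ-bound)=1, b (λ-bound)=0, a (λ-bound)=0, d1 (λ-bound)=0, n1 (λ-bound)=1, c1 (λ-bound)=0
order of uses: e, n1
typing: well-typed — term : Q -> P -> P -> R -> P -> P -> P
ordered ✗ (d, n, c, b, a, d1, c1 never used (weakening))
linear ✗ (d, n, c, b, a, d1, c1 never used (weakening))
affine ✓ (no duplicate uses among d, n, c, e, b, a, d1, n1, c1)
relevant ✗ (d, n, c, b, a, d1, c1 never used (weakening))
unrestricted ✓ (well-typed at Q -> P -> P -> R -> P -> P -> P; no restrictions here)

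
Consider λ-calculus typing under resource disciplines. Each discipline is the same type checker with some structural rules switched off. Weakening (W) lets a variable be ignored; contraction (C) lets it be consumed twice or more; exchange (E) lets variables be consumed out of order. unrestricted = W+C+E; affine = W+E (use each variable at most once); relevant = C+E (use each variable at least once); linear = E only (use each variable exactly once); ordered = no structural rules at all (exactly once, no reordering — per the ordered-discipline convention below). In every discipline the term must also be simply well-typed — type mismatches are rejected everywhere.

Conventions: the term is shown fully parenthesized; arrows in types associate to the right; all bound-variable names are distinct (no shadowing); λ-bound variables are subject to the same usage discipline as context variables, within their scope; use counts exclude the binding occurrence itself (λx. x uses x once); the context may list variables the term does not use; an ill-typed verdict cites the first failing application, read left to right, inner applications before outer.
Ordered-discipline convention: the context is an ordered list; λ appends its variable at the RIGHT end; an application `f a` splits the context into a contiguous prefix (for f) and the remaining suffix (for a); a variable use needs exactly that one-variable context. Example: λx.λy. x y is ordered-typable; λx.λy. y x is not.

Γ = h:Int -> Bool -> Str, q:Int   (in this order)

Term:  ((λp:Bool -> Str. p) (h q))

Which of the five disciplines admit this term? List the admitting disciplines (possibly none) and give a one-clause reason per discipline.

admitted by: ordered, linear, affine, relevant, unrestricted
use counts: h: 1×; q: 1×; p [bound]: 1×
left-to-right use order: p, h, q
typing: ✓ — Bool -> Str
ordered: ✓, single-use (h, q, p), ordered derivation ok
linear: ✓, each of h, q, p used exactly once
affine: ✓, none of h, q, p used more than once
relevant: ✓, h, q, p: all used, weakening unneeded
unrestricted: ✓, typability at Bool -> Str is all that's needed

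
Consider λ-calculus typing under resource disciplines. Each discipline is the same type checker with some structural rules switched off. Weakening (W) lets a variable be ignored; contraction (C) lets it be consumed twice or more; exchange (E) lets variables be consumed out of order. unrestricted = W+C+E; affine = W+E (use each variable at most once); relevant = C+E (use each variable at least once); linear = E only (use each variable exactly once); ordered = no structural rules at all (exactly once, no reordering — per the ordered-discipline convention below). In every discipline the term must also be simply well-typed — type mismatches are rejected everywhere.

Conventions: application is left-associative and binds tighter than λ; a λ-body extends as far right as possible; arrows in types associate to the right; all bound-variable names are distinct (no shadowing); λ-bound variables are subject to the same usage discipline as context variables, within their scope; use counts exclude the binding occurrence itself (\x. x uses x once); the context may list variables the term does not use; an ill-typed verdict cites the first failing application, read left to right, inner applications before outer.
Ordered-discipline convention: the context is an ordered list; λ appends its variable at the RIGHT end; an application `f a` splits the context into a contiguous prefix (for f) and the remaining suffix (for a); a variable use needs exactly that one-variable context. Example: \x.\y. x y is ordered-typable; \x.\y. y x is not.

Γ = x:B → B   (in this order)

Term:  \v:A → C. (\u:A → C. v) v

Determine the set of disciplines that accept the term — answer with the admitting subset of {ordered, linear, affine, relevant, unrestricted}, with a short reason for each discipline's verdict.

admitted in: unrestricted
variable uses: x: 0, v [bound]: 2, u [bound]: 0
left-to-right use order: v, v
typing: ✓ — (A → C) → A → C
ordered ✗ (uses contraction: v ×2; needs weakening: x, u unused)
linear ✗ (uses contraction: v ×2; needs weakening: x, u unused)
affine ✗ (uses contraction: v ×2)
relevant ✗ (needs weakening: x, u unused)
unrestricted ✓ (type-checks ((A → C) → A → C) and nothing is barred)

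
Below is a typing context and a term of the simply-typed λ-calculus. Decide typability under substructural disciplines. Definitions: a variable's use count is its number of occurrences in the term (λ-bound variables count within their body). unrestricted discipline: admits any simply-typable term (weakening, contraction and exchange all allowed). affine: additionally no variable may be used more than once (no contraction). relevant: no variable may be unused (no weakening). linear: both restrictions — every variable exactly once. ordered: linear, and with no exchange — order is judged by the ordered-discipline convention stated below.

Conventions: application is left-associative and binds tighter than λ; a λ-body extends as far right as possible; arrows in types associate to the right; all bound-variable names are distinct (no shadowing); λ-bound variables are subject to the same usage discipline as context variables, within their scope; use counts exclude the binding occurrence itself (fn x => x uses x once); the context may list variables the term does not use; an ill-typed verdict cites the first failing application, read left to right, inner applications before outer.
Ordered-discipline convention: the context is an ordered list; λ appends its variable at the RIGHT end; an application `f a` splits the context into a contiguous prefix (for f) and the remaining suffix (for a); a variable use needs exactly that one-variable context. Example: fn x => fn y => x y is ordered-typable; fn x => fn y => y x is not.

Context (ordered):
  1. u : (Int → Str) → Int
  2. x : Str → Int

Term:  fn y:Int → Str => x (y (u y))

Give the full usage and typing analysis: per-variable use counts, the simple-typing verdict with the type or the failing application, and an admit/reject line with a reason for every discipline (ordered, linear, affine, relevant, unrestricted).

use counts: u=1, x=1, y (bound)=2
uses in reading order: x, y, u, y
typing: ✓ — (Int → Str) → Int
ordered ✗ (repeated use of y ×2)
linear ✗ (repeated use of y ×2)
affine ✗ (repeated use of y ×2)
relevant ✓ (u, x, y: all used, weakening unneeded)
unrestricted ✓ (type-checks ((Int → Str) → Int) and nothing is barred)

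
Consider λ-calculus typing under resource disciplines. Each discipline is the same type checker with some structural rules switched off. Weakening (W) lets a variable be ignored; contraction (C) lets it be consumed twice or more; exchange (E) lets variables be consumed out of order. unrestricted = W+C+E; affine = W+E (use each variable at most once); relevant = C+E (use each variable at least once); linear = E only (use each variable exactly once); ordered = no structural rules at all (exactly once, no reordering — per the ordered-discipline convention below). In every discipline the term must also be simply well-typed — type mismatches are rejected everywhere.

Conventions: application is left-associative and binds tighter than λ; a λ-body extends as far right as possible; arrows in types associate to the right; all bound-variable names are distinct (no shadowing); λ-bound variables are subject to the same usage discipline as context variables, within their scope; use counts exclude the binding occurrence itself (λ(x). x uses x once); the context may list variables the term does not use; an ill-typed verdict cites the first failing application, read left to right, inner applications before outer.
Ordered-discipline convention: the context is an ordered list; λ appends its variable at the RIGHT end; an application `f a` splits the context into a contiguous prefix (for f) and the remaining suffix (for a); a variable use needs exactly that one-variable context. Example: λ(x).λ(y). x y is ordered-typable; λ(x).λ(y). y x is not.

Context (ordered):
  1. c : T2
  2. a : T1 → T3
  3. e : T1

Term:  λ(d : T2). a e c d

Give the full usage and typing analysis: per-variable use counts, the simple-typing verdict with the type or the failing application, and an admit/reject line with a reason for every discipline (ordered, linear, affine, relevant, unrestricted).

variable uses: c=1, a=1, e=1, d (λ-bound)=1
order of uses: a, e, c, d
typing: ill-typed: non-function type T3 applied to an argument
ordered: ✗ — the type mismatch rejects it
linear: ✗ — not simply typable
affine: ✗ — fails simple typing
relevant: ✗ — a type mismatch blocks all five
unrestricted: ✗ — the type mismatch rejects it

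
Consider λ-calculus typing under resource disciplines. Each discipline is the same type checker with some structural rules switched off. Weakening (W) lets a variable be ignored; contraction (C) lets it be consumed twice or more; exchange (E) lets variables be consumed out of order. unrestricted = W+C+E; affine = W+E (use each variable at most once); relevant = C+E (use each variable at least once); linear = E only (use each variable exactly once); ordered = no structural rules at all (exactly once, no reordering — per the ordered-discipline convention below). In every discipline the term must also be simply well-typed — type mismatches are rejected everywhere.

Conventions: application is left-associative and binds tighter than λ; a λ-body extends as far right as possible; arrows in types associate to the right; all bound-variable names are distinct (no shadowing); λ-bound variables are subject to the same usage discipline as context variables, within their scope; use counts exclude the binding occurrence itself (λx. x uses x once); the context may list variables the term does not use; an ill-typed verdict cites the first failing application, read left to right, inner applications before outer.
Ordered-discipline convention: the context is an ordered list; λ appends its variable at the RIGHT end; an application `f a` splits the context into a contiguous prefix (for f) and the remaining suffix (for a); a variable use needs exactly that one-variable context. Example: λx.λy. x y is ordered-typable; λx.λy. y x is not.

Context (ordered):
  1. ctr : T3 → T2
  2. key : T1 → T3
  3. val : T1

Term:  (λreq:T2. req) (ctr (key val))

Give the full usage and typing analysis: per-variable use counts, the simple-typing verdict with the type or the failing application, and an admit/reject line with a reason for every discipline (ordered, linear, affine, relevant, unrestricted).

counts: ctr=1, key=1, val=1, req (λ-bound)=1
uses in reading order: req, ctr, key, val
typing: well-typed — term : T2
ordered: ✓, ctr, key, val, req: once each, no exchange needed
linear: ✓, each of ctr, key, val, req used exactly once
affine: ✓, none of ctr, key, val, req used more than once
relevant: ✓, every one of ctr, key, val, req appears
unrestricted: ✓, simply typable at T2; W, C, E all held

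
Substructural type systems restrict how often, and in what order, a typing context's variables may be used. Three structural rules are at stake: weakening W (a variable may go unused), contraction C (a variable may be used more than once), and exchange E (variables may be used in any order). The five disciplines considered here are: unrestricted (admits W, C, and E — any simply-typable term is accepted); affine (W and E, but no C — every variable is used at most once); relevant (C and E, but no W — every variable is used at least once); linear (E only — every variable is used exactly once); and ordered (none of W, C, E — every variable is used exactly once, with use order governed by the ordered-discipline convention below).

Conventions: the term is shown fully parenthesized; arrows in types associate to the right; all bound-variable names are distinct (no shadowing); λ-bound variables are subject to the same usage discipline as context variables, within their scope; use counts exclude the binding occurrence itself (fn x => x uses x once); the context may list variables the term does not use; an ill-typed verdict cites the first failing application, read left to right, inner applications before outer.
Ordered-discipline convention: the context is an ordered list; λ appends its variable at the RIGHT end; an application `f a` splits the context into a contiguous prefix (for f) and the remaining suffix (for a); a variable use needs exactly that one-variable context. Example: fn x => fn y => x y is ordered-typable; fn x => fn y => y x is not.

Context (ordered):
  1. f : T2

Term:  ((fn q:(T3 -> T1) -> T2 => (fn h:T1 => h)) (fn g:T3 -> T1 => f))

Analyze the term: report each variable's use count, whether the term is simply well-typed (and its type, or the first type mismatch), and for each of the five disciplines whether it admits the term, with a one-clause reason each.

counts: f: 1×; q (λ-bound): 0×; h (λ-bound): 1×; g (λ-bound): 0×
left-to-right use order: h, f
typing: well-typed — term : T1 -> T1
ordered: ✗, q, g never used (weakening)
linear: ✗, q, g never used (weakening)
affine: ✓, none of f, q, h, g used more than once
relevant: ✗, q, g never used (weakening)
unrestricted: ✓, type-checks (T1 -> T1) and nothing is barred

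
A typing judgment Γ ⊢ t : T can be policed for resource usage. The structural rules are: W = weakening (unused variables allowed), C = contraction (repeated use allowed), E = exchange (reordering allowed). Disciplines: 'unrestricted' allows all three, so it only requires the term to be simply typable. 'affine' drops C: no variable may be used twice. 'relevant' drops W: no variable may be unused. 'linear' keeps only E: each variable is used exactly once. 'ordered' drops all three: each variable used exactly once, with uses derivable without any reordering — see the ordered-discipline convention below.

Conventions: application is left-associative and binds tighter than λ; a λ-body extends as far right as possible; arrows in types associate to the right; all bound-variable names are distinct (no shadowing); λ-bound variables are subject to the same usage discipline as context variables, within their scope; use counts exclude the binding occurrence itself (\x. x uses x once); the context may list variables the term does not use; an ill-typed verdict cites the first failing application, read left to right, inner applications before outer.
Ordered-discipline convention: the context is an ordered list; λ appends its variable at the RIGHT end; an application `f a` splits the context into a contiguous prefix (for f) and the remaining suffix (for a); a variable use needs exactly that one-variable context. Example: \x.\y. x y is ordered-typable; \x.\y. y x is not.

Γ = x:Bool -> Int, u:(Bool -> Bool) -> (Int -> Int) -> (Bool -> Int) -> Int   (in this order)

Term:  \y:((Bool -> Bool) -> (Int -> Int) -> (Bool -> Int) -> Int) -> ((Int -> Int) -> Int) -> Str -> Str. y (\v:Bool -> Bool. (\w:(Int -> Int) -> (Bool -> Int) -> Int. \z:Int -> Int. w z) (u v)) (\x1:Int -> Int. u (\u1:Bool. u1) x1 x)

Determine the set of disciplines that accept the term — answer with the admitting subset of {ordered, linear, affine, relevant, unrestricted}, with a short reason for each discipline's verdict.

accepted by: relevant, unrestricted
counts: x: 1×; u: 2×; y (λ-bound): 1×; v (λ-bound): 1×; w (λ-bound): 1×; z (λ-bound): 1×; x1 (λ-bound): 1×; u1 (λ-bound): 1×
order of uses: y, w, z, u, v, u, u1, x1, x
typing: well-typed at (((Bool -> Bool) -> (Int -> Int) -> (Bool -> Int) -> Int) -> ((Int -> Int) -> Int) -> Str -> Str) -> Str -> Str
ordered: ✗ — u ×2 used more than once (contraction)
linear: ✗ — u ×2 used more than once (contraction)
affine: ✗ — u ×2 used more than once (contraction)
relevant: ✓ — every one of x, u, y, v, w, z, x1, u1 appears
unrestricted: ✓ — type-checks ((((Bool -> Bool) -> (Int -> Int) -> (Bool -> Int) -> Int) -> ((Int -> Int) -> Int) -> Str -> Str) -> Str -> Str) and nothing is barred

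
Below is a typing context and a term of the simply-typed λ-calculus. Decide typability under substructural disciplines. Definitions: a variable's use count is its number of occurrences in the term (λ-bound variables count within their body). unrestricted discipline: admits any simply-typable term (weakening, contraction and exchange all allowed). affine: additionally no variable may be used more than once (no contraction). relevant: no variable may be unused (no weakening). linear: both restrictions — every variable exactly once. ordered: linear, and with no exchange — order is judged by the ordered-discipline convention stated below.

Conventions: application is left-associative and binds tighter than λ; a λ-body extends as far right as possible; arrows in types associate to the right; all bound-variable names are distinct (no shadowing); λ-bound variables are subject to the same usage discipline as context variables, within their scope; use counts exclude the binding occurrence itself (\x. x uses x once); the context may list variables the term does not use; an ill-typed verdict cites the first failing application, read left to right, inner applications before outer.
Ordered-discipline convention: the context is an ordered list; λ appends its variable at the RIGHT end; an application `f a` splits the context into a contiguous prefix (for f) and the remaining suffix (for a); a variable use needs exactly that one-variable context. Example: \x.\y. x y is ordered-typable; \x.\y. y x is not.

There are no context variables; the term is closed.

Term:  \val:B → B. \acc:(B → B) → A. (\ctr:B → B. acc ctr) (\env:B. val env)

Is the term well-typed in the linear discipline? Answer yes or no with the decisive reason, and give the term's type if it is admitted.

yes — single use per variable (val, acc, ctr, env); term : (B → B) → ((B → B) → A) → A
counts: val (λ-bound)=1, acc (λ-bound)=1, ctr (λ-bound)=1, env (λ-bound)=1
left-to-right use order: acc, ctr, val, env
typing: the term checks, with type (B → B) → ((B → B) → A) → A
summary: ordered ✗ · linear ✓ · affine ✓ · relevant ✓ · unrestricted ✓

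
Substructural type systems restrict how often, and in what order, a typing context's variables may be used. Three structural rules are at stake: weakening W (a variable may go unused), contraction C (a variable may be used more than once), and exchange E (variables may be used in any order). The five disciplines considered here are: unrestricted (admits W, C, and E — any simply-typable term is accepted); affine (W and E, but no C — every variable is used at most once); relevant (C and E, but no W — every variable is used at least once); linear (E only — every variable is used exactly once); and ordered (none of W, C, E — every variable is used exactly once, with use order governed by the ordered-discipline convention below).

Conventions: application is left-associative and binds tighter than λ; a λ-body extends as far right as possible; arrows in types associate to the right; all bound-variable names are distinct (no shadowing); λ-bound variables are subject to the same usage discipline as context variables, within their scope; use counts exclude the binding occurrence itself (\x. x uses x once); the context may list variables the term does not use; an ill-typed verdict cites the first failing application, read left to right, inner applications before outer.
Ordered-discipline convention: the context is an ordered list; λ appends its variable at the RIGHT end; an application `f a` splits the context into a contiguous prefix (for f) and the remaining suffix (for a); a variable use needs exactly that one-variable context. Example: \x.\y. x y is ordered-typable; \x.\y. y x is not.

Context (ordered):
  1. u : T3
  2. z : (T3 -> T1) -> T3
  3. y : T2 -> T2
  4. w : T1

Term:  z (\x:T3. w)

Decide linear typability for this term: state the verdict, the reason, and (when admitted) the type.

no — u, y, x never used (weakening)
usage: u ×0, z ×1, y ×0, w ×1, x (λ-bound) ×0
left-to-right use order: z, w
typing: ✓ — T3
all disciplines: ordered ✗ | linear ✗ | affine ✓ | relevant ✗ | unrestricted ✓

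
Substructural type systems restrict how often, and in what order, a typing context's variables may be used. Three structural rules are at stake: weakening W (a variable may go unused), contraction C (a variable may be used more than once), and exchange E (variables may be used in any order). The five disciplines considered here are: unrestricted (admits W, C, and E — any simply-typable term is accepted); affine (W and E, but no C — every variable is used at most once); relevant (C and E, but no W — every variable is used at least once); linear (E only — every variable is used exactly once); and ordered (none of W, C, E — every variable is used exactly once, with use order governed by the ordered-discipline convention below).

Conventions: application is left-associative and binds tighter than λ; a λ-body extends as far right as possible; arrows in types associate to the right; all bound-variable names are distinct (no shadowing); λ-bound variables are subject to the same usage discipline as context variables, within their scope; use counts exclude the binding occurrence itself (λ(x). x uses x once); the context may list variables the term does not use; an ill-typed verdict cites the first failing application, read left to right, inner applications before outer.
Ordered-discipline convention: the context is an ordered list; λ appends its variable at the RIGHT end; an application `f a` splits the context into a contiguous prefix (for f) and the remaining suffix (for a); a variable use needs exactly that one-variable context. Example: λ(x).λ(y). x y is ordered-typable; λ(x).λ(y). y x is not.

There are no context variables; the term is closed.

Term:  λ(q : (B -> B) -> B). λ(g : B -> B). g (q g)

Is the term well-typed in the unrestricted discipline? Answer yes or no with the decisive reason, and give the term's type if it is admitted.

yes — simply typable at ((B -> B) -> B) -> (B -> B) -> B; W, C, E all held; term : ((B -> B) -> B) -> (B -> B) -> B
variable uses: q (λ-bound) ×1, g (λ-bound) ×2
order of uses: g, q, g
typing: well-typed — term : ((B -> B) -> B) -> (B -> B) -> B
per-discipline verdicts: ordered ✗, linear ✗, affine ✗, relevant ✓, unrestricted ✓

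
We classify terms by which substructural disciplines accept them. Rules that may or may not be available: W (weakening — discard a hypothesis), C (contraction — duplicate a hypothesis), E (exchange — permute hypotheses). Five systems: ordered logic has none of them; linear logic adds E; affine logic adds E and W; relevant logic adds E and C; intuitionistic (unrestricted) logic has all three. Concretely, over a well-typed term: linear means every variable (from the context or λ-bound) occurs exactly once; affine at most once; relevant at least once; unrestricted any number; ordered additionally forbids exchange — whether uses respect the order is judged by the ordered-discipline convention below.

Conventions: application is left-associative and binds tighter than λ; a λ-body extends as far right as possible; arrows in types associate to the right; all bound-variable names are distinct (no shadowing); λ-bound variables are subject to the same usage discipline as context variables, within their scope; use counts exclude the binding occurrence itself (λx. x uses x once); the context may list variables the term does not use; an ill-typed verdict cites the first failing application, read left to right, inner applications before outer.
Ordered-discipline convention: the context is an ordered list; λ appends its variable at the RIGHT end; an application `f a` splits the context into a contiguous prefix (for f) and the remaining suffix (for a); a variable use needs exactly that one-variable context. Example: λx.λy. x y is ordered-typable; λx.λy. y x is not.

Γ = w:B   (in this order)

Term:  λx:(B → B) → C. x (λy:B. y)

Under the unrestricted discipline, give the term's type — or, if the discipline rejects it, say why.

term : ((B → B) → C) → C
use counts: w ×0; x (λ-bound) ×1; y (λ-bound) ×1
use order (left to right): x, y
typing: well-typed — term : ((B → B) → C) → C
all disciplines: ordered ✗, linear ✗, affine ✓, relevant ✗, unrestricted ✓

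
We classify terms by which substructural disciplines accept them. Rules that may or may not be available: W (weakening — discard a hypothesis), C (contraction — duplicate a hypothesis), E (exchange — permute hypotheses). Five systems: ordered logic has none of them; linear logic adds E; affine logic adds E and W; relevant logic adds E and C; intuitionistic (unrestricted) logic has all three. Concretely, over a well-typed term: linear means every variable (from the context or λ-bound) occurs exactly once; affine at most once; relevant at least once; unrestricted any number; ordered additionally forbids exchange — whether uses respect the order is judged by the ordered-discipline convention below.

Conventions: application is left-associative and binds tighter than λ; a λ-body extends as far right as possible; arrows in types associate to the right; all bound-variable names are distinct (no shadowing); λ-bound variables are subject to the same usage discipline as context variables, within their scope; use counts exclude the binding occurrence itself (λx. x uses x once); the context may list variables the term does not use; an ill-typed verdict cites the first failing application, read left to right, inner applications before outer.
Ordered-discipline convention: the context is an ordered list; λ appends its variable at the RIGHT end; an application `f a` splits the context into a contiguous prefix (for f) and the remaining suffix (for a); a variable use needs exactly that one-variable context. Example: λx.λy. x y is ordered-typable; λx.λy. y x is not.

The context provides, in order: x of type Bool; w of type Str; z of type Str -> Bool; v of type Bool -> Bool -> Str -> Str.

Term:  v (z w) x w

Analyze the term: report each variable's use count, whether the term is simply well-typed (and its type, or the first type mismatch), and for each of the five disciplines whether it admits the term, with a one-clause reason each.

counts: x=1, w=2, z=1, v=1
use order (left to right): v, z, w, x, w
typing: ✓ — Str
ordered: ✗, w ×2 used more than once (contraction)
linear: ✗, w ×2 used more than once (contraction)
affine: ✗, w ×2 used more than once (contraction)
relevant: ✓, every one of x, w, z, v appears
unrestricted: ✓, well-typed at Str; no restrictions here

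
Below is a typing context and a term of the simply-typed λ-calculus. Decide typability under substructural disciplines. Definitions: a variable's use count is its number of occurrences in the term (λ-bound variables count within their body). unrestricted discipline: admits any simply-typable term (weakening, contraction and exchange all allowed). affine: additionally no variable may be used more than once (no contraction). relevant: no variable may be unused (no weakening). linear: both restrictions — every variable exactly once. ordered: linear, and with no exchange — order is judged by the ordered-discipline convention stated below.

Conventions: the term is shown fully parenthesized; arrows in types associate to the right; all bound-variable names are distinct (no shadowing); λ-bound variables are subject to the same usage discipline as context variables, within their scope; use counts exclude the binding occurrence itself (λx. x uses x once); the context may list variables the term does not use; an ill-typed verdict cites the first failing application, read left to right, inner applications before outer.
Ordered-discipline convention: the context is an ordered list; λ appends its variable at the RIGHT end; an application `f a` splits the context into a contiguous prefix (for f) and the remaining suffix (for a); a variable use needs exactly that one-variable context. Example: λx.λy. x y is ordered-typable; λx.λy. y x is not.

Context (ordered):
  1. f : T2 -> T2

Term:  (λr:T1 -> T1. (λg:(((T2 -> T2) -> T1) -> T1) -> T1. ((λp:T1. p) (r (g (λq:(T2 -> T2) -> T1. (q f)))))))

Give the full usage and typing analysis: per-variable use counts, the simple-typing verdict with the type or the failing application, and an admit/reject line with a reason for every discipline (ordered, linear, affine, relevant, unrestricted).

use counts: f: 1; r (λ-bound): 1; g (λ-bound): 1; p (λ-bound): 1; q (λ-bound): 1
order of uses: p, r, g, q, f
typing: the term checks, with type (T1 -> T1) -> ((((T2 -> T2) -> T1) -> T1) -> T1) -> T1
ordered: ✗ — needs exchange: uses follow p, r, g, q, f
linear: ✓ — single use per variable (f, r, g, p, q)
affine: ✓ — none of f, r, g, p, q used more than once
relevant: ✓ — at least one use each (f, r, g, p, q)
unrestricted: ✓ — simply typable at (T1 -> T1) -> ((((T2 -> T2) -> T1) -> T1) -> T1) -> T1; W, C, E all held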